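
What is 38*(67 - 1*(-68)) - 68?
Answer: 5062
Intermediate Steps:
38*(67 - 1*(-68)) - 68 = 38*(67 + 68) - 68 = 38*135 - 68 = 5130 - 68 = 5062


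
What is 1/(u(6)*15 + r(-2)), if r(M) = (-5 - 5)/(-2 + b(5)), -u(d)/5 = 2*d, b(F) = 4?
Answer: -1/905 ≈ -0.0011050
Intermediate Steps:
u(d) = -10*d
r(M) = -5 (r(M) = (-5 - 5)/(-2 + 4) = -10/2 = -10*½ = -5)
1/(u(6)*15 + r(-2)) = 1/(-10*6*15 - 5) = 1/(-60*15 - 5) = 1/(-900 - 5) = 1/(-905) = -1/905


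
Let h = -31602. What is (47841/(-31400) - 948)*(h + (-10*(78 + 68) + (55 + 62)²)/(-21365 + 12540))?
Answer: 8315411327280039/277105000 ≈ 3.0008e+7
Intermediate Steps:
(47841/(-31400) - 948)*(h + (-10*(78 + 68) + (55 + 62)²)/(-21365 + 12540)) = (47841/(-31400) - 948)*(-31602 + (-10*(78 + 68) + (55 + 62)²)/(-21365 + 12540)) = (47841*(-1/31400) - 948)*(-31602 + (-10*146 + 117²)/(-8825)) = (-47841/31400 - 948)*(-31602 + (-1460 + 13689)*(-1/8825)) = -29815041*(-31602 + 12229*(-1/8825))/31400 = -29815041*(-31602 - 12229/8825)/31400 = -29815041/31400*(-278899879/8825) = 8315411327280039/277105000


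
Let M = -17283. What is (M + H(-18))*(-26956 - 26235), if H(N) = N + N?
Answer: 921214929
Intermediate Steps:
H(N) = 2*N
(M + H(-18))*(-26956 - 26235) = (-17283 + 2*(-18))*(-26956 - 26235) = (-17283 - 36)*(-53191) = -17319*(-53191) = 921214929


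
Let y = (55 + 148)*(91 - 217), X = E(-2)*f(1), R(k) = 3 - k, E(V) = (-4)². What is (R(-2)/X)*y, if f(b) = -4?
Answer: 63945/32 ≈ 1998.3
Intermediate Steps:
E(V) = 16
X = -64 (X = 16*(-4) = -64)
y = -25578 (y = 203*(-126) = -25578)
(R(-2)/X)*y = ((3 - 1*(-2))/(-64))*(-25578) = ((3 + 2)*(-1/64))*(-25578) = (5*(-1/64))*(-25578) = -5/64*(-25578) = 63945/32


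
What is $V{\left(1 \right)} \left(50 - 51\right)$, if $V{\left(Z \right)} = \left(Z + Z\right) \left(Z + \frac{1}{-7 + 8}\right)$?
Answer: $-4$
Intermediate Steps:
$V{\left(Z \right)} = 2 Z \left(1 + Z\right)$ ($V{\left(Z \right)} = 2 Z \left(Z + 1^{-1}\right) = 2 Z \left(Z + 1\right) = 2 Z \left(1 + Z\right)$)
$V{\left(1 \right)} \left(50 - 51\right) = 2 \cdot 1 \left(1 + 1\right) \left(50 - 51\right) = 2 \cdot 1 \cdot 2 \left(-1\right) = 4 \left(-1\right) = -4$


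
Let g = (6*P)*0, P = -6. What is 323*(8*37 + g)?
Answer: 95608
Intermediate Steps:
g = 0 (g = (6*(-6))*0 = -36*0 = 0)
323*(8*37 + g) = 323*(8*37 + 0) = 323*(296 + 0) = 323*296 = 95608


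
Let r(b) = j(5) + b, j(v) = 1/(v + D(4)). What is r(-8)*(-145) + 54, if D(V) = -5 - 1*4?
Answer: 5001/4 ≈ 1250.3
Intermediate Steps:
D(V) = -9 (D(V) = -5 - 4 = -9)
j(v) = 1/(-9 + v) (j(v) = 1/(v - 9) = 1/(-9 + v))
r(b) = -1/4 + b (r(b) = 1/(-9 + 5) + b = 1/(-4) + b = -1/4 + b)
r(-8)*(-145) + 54 = (-1/4 - 8)*(-145) + 54 = -33/4*(-145) + 54 = 4785/4 + 54 = 5001/4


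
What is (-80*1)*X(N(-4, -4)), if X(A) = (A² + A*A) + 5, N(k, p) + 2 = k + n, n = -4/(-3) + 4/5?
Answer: -125648/45 ≈ -2792.2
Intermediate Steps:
n = 32/15 (n = -4*(-⅓) + 4*(⅕) = 4/3 + ⅘ = 32/15 ≈ 2.1333)
N(k, p) = 2/15 + k (N(k, p) = -2 + (k + 32/15) = -2 + (32/15 + k) = 2/15 + k)
X(A) = 5 + 2*A² (X(A) = (A² + A²) + 5 = 2*A² + 5 = 5 + 2*A²)
(-80*1)*X(N(-4, -4)) = (-80*1)*(5 + 2*(2/15 - 4)²) = -80*(5 + 2*(-58/15)²) = -80*(5 + 2*(3364/225)) = -80*(5 + 6728/225) = -80*7853/225 = -125648/45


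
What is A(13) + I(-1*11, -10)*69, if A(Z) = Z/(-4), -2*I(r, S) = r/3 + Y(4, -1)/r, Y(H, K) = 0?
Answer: 493/4 ≈ 123.25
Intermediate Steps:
I(r, S) = -r/6 (I(r, S) = -(r/3 + 0/r)/2 = -(r*(⅓) + 0)/2 = -(r/3 + 0)/2 = -r/6)
A(Z) = -Z/4 (A(Z) = Z*(-¼) = -Z/4)
A(13) + I(-1*11, -10)*69 = -¼*13 - (-1)*11/6*69 = -13/4 - ⅙*(-11)*69 = -13/4 + (11/6)*69 = -13/4 + 253/2 = 493/4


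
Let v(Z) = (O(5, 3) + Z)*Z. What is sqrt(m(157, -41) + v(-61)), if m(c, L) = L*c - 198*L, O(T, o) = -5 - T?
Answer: 6*sqrt(167) ≈ 77.537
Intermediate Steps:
m(c, L) = -198*L + L*c
v(Z) = Z*(-10 + Z) (v(Z) = ((-5 - 1*5) + Z)*Z = ((-5 - 5) + Z)*Z = (-10 + Z)*Z = Z*(-10 + Z))
sqrt(m(157, -41) + v(-61)) = sqrt(-41*(-198 + 157) - 61*(-10 - 61)) = sqrt(-41*(-41) - 61*(-71)) = sqrt(1681 + 4331) = sqrt(6012) = 6*sqrt(167)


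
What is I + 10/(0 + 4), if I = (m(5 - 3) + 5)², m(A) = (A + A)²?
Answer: 887/2 ≈ 443.50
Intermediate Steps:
m(A) = 4*A² (m(A) = (2*A)² = 4*A²)
I = 441 (I = (4*(5 - 3)² + 5)² = (4*2² + 5)² = (4*4 + 5)² = (16 + 5)² = 21² = 441)
I + 10/(0 + 4) = 441 + 10/(0 + 4) = 441 + 10/4 = 441 + (¼)*10 = 441 + 5/2 = 887/2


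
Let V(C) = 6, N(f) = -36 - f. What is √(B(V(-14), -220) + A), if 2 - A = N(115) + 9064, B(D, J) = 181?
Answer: 3*I*√970 ≈ 93.434*I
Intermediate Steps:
A = -8911 (A = 2 - ((-36 - 1*115) + 9064) = 2 - ((-36 - 115) + 9064) = 2 - (-151 + 9064) = 2 - 1*8913 = 2 - 8913 = -8911)
√(B(V(-14), -220) + A) = √(181 - 8911) = √(-8730) = 3*I*√970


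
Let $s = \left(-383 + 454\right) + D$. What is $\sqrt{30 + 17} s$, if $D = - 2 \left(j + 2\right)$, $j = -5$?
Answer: $77 \sqrt{47} \approx 527.89$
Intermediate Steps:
$D = 6$ ($D = - 2 \left(-5 + 2\right) = \left(-2\right) \left(-3\right) = 6$)
$s = 77$ ($s = \left(-383 + 454\right) + 6 = 71 + 6 = 77$)
$\sqrt{30 + 17} s = \sqrt{30 + 17} \cdot 77 = \sqrt{47} \cdot 77 = 77 \sqrt{47}$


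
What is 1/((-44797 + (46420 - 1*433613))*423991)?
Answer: -1/183159872090 ≈ -5.4597e-12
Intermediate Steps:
1/((-44797 + (46420 - 1*433613))*423991) = (1/423991)/(-44797 + (46420 - 433613)) = (1/423991)/(-44797 - 387193) = (1/423991)/(-431990) = -1/431990*1/423991 = -1/183159872090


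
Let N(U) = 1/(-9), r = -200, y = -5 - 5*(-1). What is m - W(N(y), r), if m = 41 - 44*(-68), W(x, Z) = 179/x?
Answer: 4644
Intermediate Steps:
y = 0 (y = -5 + 5 = 0)
N(U) = -⅑
m = 3033 (m = 41 + 2992 = 3033)
m - W(N(y), r) = 3033 - 179/(-⅑) = 3033 - 179*(-9) = 3033 - 1*(-1611) = 3033 + 1611 = 4644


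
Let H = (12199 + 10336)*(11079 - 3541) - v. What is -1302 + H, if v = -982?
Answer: 169868510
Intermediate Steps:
H = 169869812 (H = (12199 + 10336)*(11079 - 3541) - 1*(-982) = 22535*7538 + 982 = 169868830 + 982 = 169869812)
-1302 + H = -1302 + 169869812 = 169868510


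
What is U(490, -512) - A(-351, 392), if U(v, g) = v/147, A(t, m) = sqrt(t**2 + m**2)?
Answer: 10/3 - sqrt(276865) ≈ -522.85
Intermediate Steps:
A(t, m) = sqrt(m**2 + t**2)
U(v, g) = v/147 (U(v, g) = v*(1/147) = v/147)
U(490, -512) - A(-351, 392) = (1/147)*490 - sqrt(392**2 + (-351)**2) = 10/3 - sqrt(153664 + 123201) = 10/3 - sqrt(276865)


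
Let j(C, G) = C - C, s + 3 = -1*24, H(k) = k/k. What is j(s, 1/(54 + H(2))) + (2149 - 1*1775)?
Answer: 374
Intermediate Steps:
H(k) = 1
s = -27 (s = -3 - 1*24 = -3 - 24 = -27)
j(C, G) = 0
j(s, 1/(54 + H(2))) + (2149 - 1*1775) = 0 + (2149 - 1*1775) = 0 + (2149 - 1775) = 0 + 374 = 374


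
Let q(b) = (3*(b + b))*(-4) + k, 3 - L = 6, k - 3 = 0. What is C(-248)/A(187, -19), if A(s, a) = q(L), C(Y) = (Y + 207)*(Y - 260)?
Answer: 20828/75 ≈ 277.71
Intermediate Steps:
k = 3 (k = 3 + 0 = 3)
C(Y) = (-260 + Y)*(207 + Y) (C(Y) = (207 + Y)*(-260 + Y) = (-260 + Y)*(207 + Y))
L = -3 (L = 3 - 1*6 = 3 - 6 = -3)
q(b) = 3 - 24*b (q(b) = (3*(b + b))*(-4) + 3 = (3*(2*b))*(-4) + 3 = (6*b)*(-4) + 3 = -24*b + 3 = 3 - 24*b)
A(s, a) = 75 (A(s, a) = 3 - 24*(-3) = 3 + 72 = 75)
C(-248)/A(187, -19) = (-53820 + (-248)² - 53*(-248))/75 = (-53820 + 61504 + 13144)*(1/75) = 20828*(1/75) = 20828/75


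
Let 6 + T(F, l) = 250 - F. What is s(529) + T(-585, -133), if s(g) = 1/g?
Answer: 438542/529 ≈ 829.00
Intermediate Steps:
T(F, l) = 244 - F (T(F, l) = -6 + (250 - F) = 244 - F)
s(529) + T(-585, -133) = 1/529 + (244 - 1*(-585)) = 1/529 + (244 + 585) = 1/529 + 829 = 438542/529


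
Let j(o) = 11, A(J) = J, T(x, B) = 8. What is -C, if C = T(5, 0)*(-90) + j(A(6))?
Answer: 709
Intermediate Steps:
C = -709 (C = 8*(-90) + 11 = -720 + 11 = -709)
-C = -1*(-709) = 709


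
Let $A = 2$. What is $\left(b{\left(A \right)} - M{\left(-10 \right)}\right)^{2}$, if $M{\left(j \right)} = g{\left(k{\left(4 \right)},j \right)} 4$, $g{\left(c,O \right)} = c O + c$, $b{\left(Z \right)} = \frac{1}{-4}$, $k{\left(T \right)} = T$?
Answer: $\frac{330625}{16} \approx 20664.0$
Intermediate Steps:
$b{\left(Z \right)} = - \frac{1}{4}$
$g{\left(c,O \right)} = c + O c$ ($g{\left(c,O \right)} = O c + c = c + O c$)
$M{\left(j \right)} = 16 + 16 j$ ($M{\left(j \right)} = 4 \left(1 + j\right) 4 = \left(4 + 4 j\right) 4 = 16 + 16 j$)
$\left(b{\left(A \right)} - M{\left(-10 \right)}\right)^{2} = \left(- \frac{1}{4} - \left(16 + 16 \left(-10\right)\right)\right)^{2} = \left(- \frac{1}{4} - \left(16 - 160\right)\right)^{2} = \left(- \frac{1}{4} - -144\right)^{2} = \left(- \frac{1}{4} + 144\right)^{2} = \left(\frac{575}{4}\right)^{2} = \frac{330625}{16}$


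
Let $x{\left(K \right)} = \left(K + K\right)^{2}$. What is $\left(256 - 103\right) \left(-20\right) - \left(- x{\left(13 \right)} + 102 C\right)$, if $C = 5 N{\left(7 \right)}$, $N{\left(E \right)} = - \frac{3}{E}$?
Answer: $- \frac{15158}{7} \approx -2165.4$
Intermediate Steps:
$x{\left(K \right)} = 4 K^{2}$ ($x{\left(K \right)} = \left(2 K\right)^{2} = 4 K^{2}$)
$C = - \frac{15}{7}$ ($C = 5 \left(- \frac{3}{7}\right) = - \frac{15}{7} \approx -2.1429$)
$\left(256 - 103\right) \left(-20\right) - \left(- x{\left(13 \right)} + 102 C\right) = \left(256 - 103\right) \left(-20\right) - \left(- \frac{1530}{7} - 4 \cdot 13^{2}\right) = 153 \left(-20\right) + \left(4 \cdot 169 + \frac{1530}{7}\right) = -3060 + \left(676 + \frac{1530}{7}\right) = -3060 + \frac{6262}{7} = - \frac{15158}{7}$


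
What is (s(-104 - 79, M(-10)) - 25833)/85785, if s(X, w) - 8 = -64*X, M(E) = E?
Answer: -14113/85785 ≈ -0.16452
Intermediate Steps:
s(X, w) = 8 - 64*X
(s(-104 - 79, M(-10)) - 25833)/85785 = ((8 - 64*(-104 - 79)) - 25833)/85785 = ((8 - 64*(-183)) - 25833)*(1/85785) = ((8 + 11712) - 25833)*(1/85785) = (11720 - 25833)*(1/85785) = -14113*1/85785 = -14113/85785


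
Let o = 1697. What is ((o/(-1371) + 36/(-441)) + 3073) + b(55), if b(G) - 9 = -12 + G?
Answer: 209845738/67179 ≈ 3123.7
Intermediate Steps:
b(G) = -3 + G (b(G) = 9 + (-12 + G) = -3 + G)
((o/(-1371) + 36/(-441)) + 3073) + b(55) = ((1697/(-1371) + 36/(-441)) + 3073) + (-3 + 55) = ((1697*(-1/1371) + 36*(-1/441)) + 3073) + 52 = ((-1697/1371 - 4/49) + 3073) + 52 = (-88637/67179 + 3073) + 52 = 206352430/67179 + 52 = 209845738/67179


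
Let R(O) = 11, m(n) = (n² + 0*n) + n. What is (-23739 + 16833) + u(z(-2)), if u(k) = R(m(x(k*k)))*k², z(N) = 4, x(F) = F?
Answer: -6730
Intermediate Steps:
m(n) = n + n² (m(n) = (n² + 0) + n = n² + n = n + n²)
u(k) = 11*k²
(-23739 + 16833) + u(z(-2)) = (-23739 + 16833) + 11*4² = -6906 + 11*16 = -6906 + 176 = -6730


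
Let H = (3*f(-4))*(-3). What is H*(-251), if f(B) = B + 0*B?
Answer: -9036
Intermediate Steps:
f(B) = B (f(B) = B + 0 = B)
H = 36 (H = (3*(-4))*(-3) = -12*(-3) = 36)
H*(-251) = 36*(-251) = -9036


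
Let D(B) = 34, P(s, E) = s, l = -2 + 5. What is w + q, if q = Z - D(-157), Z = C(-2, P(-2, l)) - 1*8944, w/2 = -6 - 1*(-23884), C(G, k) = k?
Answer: 38776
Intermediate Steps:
l = 3
w = 47756 (w = 2*(-6 - 1*(-23884)) = 2*(-6 + 23884) = 2*23878 = 47756)
Z = -8946 (Z = -2 - 1*8944 = -2 - 8944 = -8946)
q = -8980 (q = -8946 - 1*34 = -8946 - 34 = -8980)
w + q = 47756 - 8980 = 38776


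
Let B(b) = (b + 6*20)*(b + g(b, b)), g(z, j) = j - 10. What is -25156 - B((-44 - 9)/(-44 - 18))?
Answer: -46424131/1922 ≈ -24154.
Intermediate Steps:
g(z, j) = -10 + j
B(b) = (-10 + 2*b)*(120 + b) (B(b) = (b + 6*20)*(b + (-10 + b)) = (b + 120)*(-10 + 2*b) = (120 + b)*(-10 + 2*b) = (-10 + 2*b)*(120 + b))
-25156 - B((-44 - 9)/(-44 - 18)) = -25156 - (-1200 + 2*((-44 - 9)/(-44 - 18))**2 + 230*((-44 - 9)/(-44 - 18))) = -25156 - (-1200 + 2*(-53/(-62))**2 + 230*(-53/(-62))) = -25156 - (-1200 + 2*(-53*(-1/62))**2 + 230*(-53*(-1/62))) = -25156 - (-1200 + 2*(53/62)**2 + 230*(53/62)) = -25156 - (-1200 + 2*(2809/3844) + 6095/31) = -25156 - (-1200 + 2809/1922 + 6095/31) = -25156 - 1*(-1925701/1922) = -25156 + 1925701/1922 = -46424131/1922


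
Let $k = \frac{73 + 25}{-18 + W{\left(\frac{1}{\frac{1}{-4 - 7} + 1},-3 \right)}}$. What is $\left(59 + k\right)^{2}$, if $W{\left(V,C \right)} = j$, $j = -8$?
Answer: $\frac{515524}{169} \approx 3050.4$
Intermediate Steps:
$W{\left(V,C \right)} = -8$
$k = - \frac{49}{13}$ ($k = \frac{73 + 25}{-18 - 8} = \frac{98}{-26} = 98 \left(- \frac{1}{26}\right) = - \frac{49}{13} \approx -3.7692$)
$\left(59 + k\right)^{2} = \left(59 - \frac{49}{13}\right)^{2} = \left(\frac{718}{13}\right)^{2} = \frac{515524}{169}$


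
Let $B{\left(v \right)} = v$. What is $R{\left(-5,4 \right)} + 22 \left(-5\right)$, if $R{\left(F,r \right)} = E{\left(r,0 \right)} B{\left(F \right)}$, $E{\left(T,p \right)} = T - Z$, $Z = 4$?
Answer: $-110$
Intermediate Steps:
$E{\left(T,p \right)} = -4 + T$ ($E{\left(T,p \right)} = T - 4 = -4 + T$)
$R{\left(F,r \right)} = F \left(-4 + r\right)$ ($R{\left(F,r \right)} = \left(-4 + r\right) F = F \left(-4 + r\right)$)
$R{\left(-5,4 \right)} + 22 \left(-5\right) = - 5 \left(-4 + 4\right) + 22 \left(-5\right) = \left(-5\right) 0 - 110 = 0 - 110 = -110$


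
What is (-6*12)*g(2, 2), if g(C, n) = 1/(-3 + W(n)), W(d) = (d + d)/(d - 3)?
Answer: 72/7 ≈ 10.286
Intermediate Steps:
W(d) = 2*d/(-3 + d) (W(d) = (2*d)/(-3 + d) = 2*d/(-3 + d))
g(C, n) = 1/(-3 + 2*n/(-3 + n))
(-6*12)*g(2, 2) = (-6*12)*((-3 + 2)/(9 - 1*2)) = -72*(-1)/(9 - 2) = -72*(-1)/7 = -72*(-⅐) = 72/7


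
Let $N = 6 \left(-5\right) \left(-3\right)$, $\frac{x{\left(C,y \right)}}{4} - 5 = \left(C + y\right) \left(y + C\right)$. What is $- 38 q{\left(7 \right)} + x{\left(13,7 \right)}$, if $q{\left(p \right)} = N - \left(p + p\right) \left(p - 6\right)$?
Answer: $-1268$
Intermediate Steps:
$x{\left(C,y \right)} = 20 + 4 \left(C + y\right)^{2}$ ($x{\left(C,y \right)} = 20 + 4 \left(C + y\right) \left(y + C\right) = 20 + 4 \left(C + y\right) \left(C + y\right) = 20 + 4 \left(C + y\right)^{2}$)
$N = 90$ ($N = \left(-30\right) \left(-3\right) = 90$)
$q{\left(p \right)} = 90 - 2 p \left(-6 + p\right)$ ($q{\left(p \right)} = 90 - \left(p + p\right) \left(p - 6\right) = 90 - 2 p \left(-6 + p\right)$)
$- 38 q{\left(7 \right)} + x{\left(13,7 \right)} = - 38 \left(90 - 2 \cdot 7^{2} + 12 \cdot 7\right) + \left(20 + 4 \left(13 + 7\right)^{2}\right) = - 38 \left(90 - 98 + 84\right) + \left(20 + 4 \cdot 20^{2}\right) = - 38 \left(90 - 98 + 84\right) + \left(20 + 4 \cdot 400\right) = \left(-38\right) 76 + \left(20 + 1600\right) = -2888 + 1620 = -1268$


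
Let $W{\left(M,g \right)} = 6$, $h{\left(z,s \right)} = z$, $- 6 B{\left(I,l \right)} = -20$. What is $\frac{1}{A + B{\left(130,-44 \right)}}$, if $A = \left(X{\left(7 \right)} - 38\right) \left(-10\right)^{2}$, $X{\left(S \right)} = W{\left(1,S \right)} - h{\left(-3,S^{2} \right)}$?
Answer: $- \frac{3}{8690} \approx -0.00034522$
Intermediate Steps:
$B{\left(I,l \right)} = \frac{10}{3}$ ($B{\left(I,l \right)} = \left(- \frac{1}{6}\right) \left(-20\right) = \frac{10}{3}$)
$X{\left(S \right)} = 9$ ($X{\left(S \right)} = 6 - -3 = 6 + 3 = 9$)
$A = -2900$ ($A = \left(9 - 38\right) \left(-10\right)^{2} = \left(-29\right) 100 = -2900$)
$\frac{1}{A + B{\left(130,-44 \right)}} = \frac{1}{-2900 + \frac{10}{3}} = \frac{1}{- \frac{8690}{3}} = - \frac{3}{8690}$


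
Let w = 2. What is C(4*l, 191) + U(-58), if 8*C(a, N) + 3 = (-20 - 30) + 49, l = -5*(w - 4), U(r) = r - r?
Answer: -½ ≈ -0.50000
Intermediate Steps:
U(r) = 0
l = 10 (l = -5*(2 - 4) = -5*(-2) = 10)
C(a, N) = -½ (C(a, N) = -3/8 + ((-20 - 30) + 49)/8 = -3/8 + (-50 + 49)/8 = -3/8 + (⅛)*(-1) = -3/8 - ⅛ = -½)
C(4*l, 191) + U(-58) = -½ + 0 = -½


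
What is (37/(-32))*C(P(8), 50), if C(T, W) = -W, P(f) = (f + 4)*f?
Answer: 925/16 ≈ 57.813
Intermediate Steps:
P(f) = f*(4 + f) (P(f) = (4 + f)*f = f*(4 + f))
(37/(-32))*C(P(8), 50) = (37/(-32))*(-1*50) = (37*(-1/32))*(-50) = -37/32*(-50) = 925/16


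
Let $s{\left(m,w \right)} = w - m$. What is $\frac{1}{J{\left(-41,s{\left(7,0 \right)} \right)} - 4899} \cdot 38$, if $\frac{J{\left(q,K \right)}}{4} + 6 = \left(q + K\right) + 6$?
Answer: $- \frac{38}{5091} \approx -0.0074642$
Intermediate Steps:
$J{\left(q,K \right)} = 4 K + 4 q$ ($J{\left(q,K \right)} = -24 + 4 \left(\left(q + K\right) + 6\right) = -24 + 4 \left(\left(K + q\right) + 6\right) = -24 + 4 \left(6 + K + q\right) = -24 + \left(24 + 4 K + 4 q\right) = 4 K + 4 q$)
$\frac{1}{J{\left(-41,s{\left(7,0 \right)} \right)} - 4899} \cdot 38 = \frac{1}{\left(4 \left(0 - 7\right) + 4 \left(-41\right)\right) - 4899} \cdot 38 = \frac{1}{\left(4 \left(0 - 7\right) - 164\right) - 4899} \cdot 38 = \frac{1}{\left(4 \left(-7\right) - 164\right) - 4899} \cdot 38 = \frac{1}{\left(-28 - 164\right) - 4899} \cdot 38 = \frac{1}{-192 - 4899} \cdot 38 = \frac{1}{-5091} \cdot 38 = \left(- \frac{1}{5091}\right) 38 = - \frac{38}{5091}$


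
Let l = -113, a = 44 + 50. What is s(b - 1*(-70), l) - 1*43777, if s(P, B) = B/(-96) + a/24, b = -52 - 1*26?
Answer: -1400701/32 ≈ -43772.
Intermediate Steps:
b = -78 (b = -52 - 26 = -78)
a = 94
s(P, B) = 47/12 - B/96 (s(P, B) = B/(-96) + 94/24 = B*(-1/96) + 94*(1/24) = -B/96 + 47/12 = 47/12 - B/96)
s(b - 1*(-70), l) - 1*43777 = (47/12 - 1/96*(-113)) - 1*43777 = (47/12 + 113/96) - 43777 = 163/32 - 43777 = -1400701/32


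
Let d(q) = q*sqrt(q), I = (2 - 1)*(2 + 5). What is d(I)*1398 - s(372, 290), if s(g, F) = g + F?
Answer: -662 + 9786*sqrt(7) ≈ 25229.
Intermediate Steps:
s(g, F) = F + g
I = 7 (I = 1*7 = 7)
d(q) = q**(3/2)
d(I)*1398 - s(372, 290) = 7**(3/2)*1398 - (290 + 372) = (7*sqrt(7))*1398 - 1*662 = 9786*sqrt(7) - 662 = -662 + 9786*sqrt(7)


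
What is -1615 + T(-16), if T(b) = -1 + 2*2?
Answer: -1612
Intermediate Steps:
T(b) = 3 (T(b) = -1 + 4 = 3)
-1615 + T(-16) = -1615 + 3 = -1612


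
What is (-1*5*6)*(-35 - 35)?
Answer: 2100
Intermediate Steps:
(-1*5*6)*(-35 - 35) = -5*6*(-70) = -30*(-70) = 2100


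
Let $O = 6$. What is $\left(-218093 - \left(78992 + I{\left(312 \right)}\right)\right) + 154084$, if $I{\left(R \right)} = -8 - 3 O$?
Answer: $-142975$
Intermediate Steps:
$I{\left(R \right)} = -26$ ($I{\left(R \right)} = -8 - 18 = -26$)
$\left(-218093 - \left(78992 + I{\left(312 \right)}\right)\right) + 154084 = \left(-218093 - 78966\right) + 154084 = -297059 + 154084 = -142975$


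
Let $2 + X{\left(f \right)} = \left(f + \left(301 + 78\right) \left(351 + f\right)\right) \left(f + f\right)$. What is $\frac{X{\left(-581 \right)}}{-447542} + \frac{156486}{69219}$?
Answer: $- \frac{1164666030188}{5163068283} \approx -225.58$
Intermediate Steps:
$X{\left(f \right)} = -2 + 2 f \left(133029 + 380 f\right)$ ($X{\left(f \right)} = -2 + \left(f + \left(301 + 78\right) \left(351 + f\right)\right) \left(f + f\right) = -2 + \left(f + 379 \left(351 + f\right)\right) 2 f = -2 + \left(f + \left(133029 + 379 f\right)\right) 2 f = -2 + \left(133029 + 380 f\right) 2 f = -2 + 2 f \left(133029 + 380 f\right)$)
$\frac{X{\left(-581 \right)}}{-447542} + \frac{156486}{69219} = \frac{-2 + 760 \left(-581\right)^{2} + 266058 \left(-581\right)}{-447542} + \frac{156486}{69219} = \left(-2 + 760 \cdot 337561 - 154579698\right) \left(- \frac{1}{447542}\right) + 156486 \cdot \frac{1}{69219} = \left(-2 + 256546360 - 154579698\right) \left(- \frac{1}{447542}\right) + \frac{52162}{23073} = 101966660 \left(- \frac{1}{447542}\right) + \frac{52162}{23073} = - \frac{50983330}{223771} + \frac{52162}{23073} = - \frac{1164666030188}{5163068283}$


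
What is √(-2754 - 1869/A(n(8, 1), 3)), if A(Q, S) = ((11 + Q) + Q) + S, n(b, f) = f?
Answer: I*√45933/4 ≈ 53.58*I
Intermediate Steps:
A(Q, S) = 11 + S + 2*Q (A(Q, S) = (11 + 2*Q) + S = 11 + S + 2*Q)
√(-2754 - 1869/A(n(8, 1), 3)) = √(-2754 - 1869/(11 + 3 + 2*1)) = √(-2754 - 1869/(11 + 3 + 2)) = √(-2754 - 1869/16) = √(-45933/16) = I*√45933/4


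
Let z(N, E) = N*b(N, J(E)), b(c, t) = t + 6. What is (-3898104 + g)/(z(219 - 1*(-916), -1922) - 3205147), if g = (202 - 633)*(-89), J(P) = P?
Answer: 3859745/5379807 ≈ 0.71745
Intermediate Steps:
b(c, t) = 6 + t
g = 38359 (g = -431*(-89) = 38359)
z(N, E) = N*(6 + E)
(-3898104 + g)/(z(219 - 1*(-916), -1922) - 3205147) = (-3898104 + 38359)/((219 - 1*(-916))*(6 - 1922) - 3205147) = -3859745/((219 + 916)*(-1916) - 3205147) = -3859745/(1135*(-1916) - 3205147) = -3859745/(-2174660 - 3205147) = -3859745/(-5379807) = -3859745*(-1/5379807) = 3859745/5379807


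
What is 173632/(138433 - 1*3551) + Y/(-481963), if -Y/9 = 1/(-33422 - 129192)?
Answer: 6804111217571143/5285616299589362 ≈ 1.2873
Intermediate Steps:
Y = 9/162614 (Y = -9/(-33422 - 129192) = -9/(-162614) = -9*(-1/162614) = 9/162614 ≈ 5.5346e-5)
173632/(138433 - 1*3551) + Y/(-481963) = 173632/(138433 - 1*3551) + (9/162614)/(-481963) = 173632/(138433 - 3551) + (9/162614)*(-1/481963) = 173632/134882 - 9/78373931282 = 173632*(1/134882) - 9/78373931282 = 86816/67441 - 9/78373931282 = 6804111217571143/5285616299589362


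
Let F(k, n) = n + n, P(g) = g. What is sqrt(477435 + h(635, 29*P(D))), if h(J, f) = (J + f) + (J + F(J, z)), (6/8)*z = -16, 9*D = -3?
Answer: sqrt(4307874)/3 ≈ 691.85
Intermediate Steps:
D = -1/3 (D = (1/9)*(-3) = -1/3 ≈ -0.33333)
z = -64/3 (z = (4/3)*(-16) = -64/3 ≈ -21.333)
F(k, n) = 2*n
h(J, f) = -128/3 + f + 2*J (h(J, f) = (J + f) + (J + 2*(-64/3)) = (J + f) + (J - 128/3) = (J + f) + (-128/3 + J) = -128/3 + f + 2*J)
sqrt(477435 + h(635, 29*P(D))) = sqrt(477435 + (-128/3 + 29*(-1/3) + 2*635)) = sqrt(477435 + (-128/3 - 29/3 + 1270)) = sqrt(477435 + 3653/3) = sqrt(1435958/3) = sqrt(4307874)/3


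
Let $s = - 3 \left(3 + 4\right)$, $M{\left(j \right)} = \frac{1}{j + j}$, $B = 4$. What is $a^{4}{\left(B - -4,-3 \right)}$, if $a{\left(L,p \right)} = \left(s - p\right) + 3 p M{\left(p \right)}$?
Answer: $\frac{1185921}{16} \approx 74120.0$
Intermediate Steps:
$M{\left(j \right)} = \frac{1}{2 j}$
$s = -21$ ($s = \left(-3\right) 7 = -21$)
$a{\left(L,p \right)} = - \frac{39}{2} - p$ ($a{\left(L,p \right)} = \left(-21 - p\right) + 3 p \frac{1}{2 p} = \left(-21 - p\right) + \frac{3}{2} = - \frac{39}{2} - p$)
$a^{4}{\left(B - -4,-3 \right)} = \left(- \frac{39}{2} - -3\right)^{4} = \left(- \frac{39}{2} + 3\right)^{4} = \left(- \frac{33}{2}\right)^{4} = \frac{1185921}{16}$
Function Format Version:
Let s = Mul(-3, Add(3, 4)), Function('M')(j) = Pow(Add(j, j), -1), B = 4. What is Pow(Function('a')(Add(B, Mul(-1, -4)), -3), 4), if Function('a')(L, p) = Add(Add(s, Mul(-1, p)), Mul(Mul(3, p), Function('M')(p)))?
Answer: Rational(1185921, 16) ≈ 74120.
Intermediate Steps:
Function('M')(j) = Mul(Rational(1, 2), Pow(j, -1)) (Function('M')(j) = Pow(Mul(2, j), -1) = Mul(Rational(1, 2), Pow(j, -1)))
s = -21 (s = Mul(-3, 7) = -21)
Function('a')(L, p) = Add(Rational(-39, 2), Mul(-1, p)) (Function('a')(L, p) = Add(Add(-21, Mul(-1, p)), Mul(Mul(3, p), Mul(Rational(1, 2), Pow(p, -1)))) = Add(Add(-21, Mul(-1, p)), Rational(3, 2)) = Add(Rational(-39, 2), Mul(-1, p)))
Pow(Function('a')(Add(B, Mul(-1, -4)), -3), 4) = Pow(Add(Rational(-39, 2), Mul(-1, -3)), 4) = Pow(Add(Rational(-39, 2), 3), 4) = Pow(Rational(-33, 2), 4) = Rational(1185921, 16)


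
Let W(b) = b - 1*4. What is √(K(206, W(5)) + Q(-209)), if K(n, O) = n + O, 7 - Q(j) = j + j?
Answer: 2*√158 ≈ 25.140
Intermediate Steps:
Q(j) = 7 - 2*j (Q(j) = 7 - (j + j) = 7 - 2*j)
W(b) = -4 + b (W(b) = b - 4 = -4 + b)
K(n, O) = O + n
√(K(206, W(5)) + Q(-209)) = √(((-4 + 5) + 206) + (7 - 2*(-209))) = √((1 + 206) + (7 + 418)) = √(207 + 425) = √632 = 2*√158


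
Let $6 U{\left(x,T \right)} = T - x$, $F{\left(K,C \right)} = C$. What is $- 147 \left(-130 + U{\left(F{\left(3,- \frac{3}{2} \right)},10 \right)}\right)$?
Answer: $\frac{75313}{4} \approx 18828.0$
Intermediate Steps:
$U{\left(x,T \right)} = - \frac{x}{6} + \frac{T}{6}$ ($U{\left(x,T \right)} = \frac{T - x}{6} = - \frac{x}{6} + \frac{T}{6}$)
$- 147 \left(-130 + U{\left(F{\left(3,- \frac{3}{2} \right)},10 \right)}\right) = - 147 \left(-130 + \left(- \frac{\left(-3\right) \frac{1}{2}}{6} + \frac{1}{6} \cdot 10\right)\right) = - 147 \left(-130 + \left(- \frac{\left(-3\right) \frac{1}{2}}{6} + \frac{5}{3}\right)\right) = - 147 \left(-130 + \left(\left(- \frac{1}{6}\right) \left(- \frac{3}{2}\right) + \frac{5}{3}\right)\right) = - 147 \left(-130 + \left(\frac{1}{4} + \frac{5}{3}\right)\right) = - 147 \left(-130 + \frac{23}{12}\right) = \left(-147\right) \left(- \frac{1537}{12}\right) = \frac{75313}{4}$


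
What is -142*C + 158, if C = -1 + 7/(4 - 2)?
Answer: -197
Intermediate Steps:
C = 5/2 (C = -1 + 7/2 = 5/2 ≈ 2.5000)
-142*C + 158 = -142*5/2 + 158 = -355 + 158 = -197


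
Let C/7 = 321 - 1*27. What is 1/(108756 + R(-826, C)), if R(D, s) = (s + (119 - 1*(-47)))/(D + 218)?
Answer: 38/4132589 ≈ 9.1952e-6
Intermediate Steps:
C = 2058 (C = 7*(321 - 1*27) = 7*(321 - 27) = 7*294 = 2058)
R(D, s) = (166 + s)/(218 + D) (R(D, s) = (s + (119 + 47))/(218 + D) = (s + 166)/(218 + D) = (166 + s)/(218 + D))
1/(108756 + R(-826, C)) = 1/(108756 + (166 + 2058)/(218 - 826)) = 1/(108756 + 2224/(-608)) = 1/(108756 - 1/608*2224) = 1/(108756 - 139/38) = 1/(4132589/38) = 38/4132589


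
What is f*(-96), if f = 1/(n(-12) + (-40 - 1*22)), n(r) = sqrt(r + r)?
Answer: 1488/967 + 48*I*sqrt(6)/967 ≈ 1.5388 + 0.12159*I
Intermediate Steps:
n(r) = sqrt(2)*sqrt(r) (n(r) = sqrt(2*r) = sqrt(2)*sqrt(r))
f = 1/(-62 + 2*I*sqrt(6)) (f = 1/(sqrt(2)*sqrt(-12) + (-40 - 1*22)) = 1/(sqrt(2)*(2*I*sqrt(3)) + (-40 - 22)) = 1/(2*I*sqrt(6) - 62) = 1/(-62 + 2*I*sqrt(6)) ≈ -0.016029 - 0.0012665*I)
f*(-96) = (-31/1934 - I*sqrt(6)/1934)*(-96) = 1488/967 + 48*I*sqrt(6)/967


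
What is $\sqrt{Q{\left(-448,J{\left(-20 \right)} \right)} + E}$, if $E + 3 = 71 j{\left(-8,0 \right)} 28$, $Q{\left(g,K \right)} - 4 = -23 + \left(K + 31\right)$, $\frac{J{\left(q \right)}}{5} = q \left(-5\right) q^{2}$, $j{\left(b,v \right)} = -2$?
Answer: $\sqrt{196033} \approx 442.76$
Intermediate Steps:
$J{\left(q \right)} = - 25 q^{3}$ ($J{\left(q \right)} = 5 q \left(-5\right) q^{2} = 5 - 5 q q^{2} = 5 \left(- 5 q^{3}\right) = - 25 q^{3}$)
$Q{\left(g,K \right)} = 12 + K$ ($Q{\left(g,K \right)} = 4 + \left(-23 + \left(K + 31\right)\right) = 4 + \left(-23 + \left(31 + K\right)\right) = 4 + \left(8 + K\right) = 12 + K$)
$E = -3979$ ($E = -3 + 71 \left(-2\right) 28 = -3 - 3976 = -3979$)
$\sqrt{Q{\left(-448,J{\left(-20 \right)} \right)} + E} = \sqrt{\left(12 - 25 \left(-20\right)^{3}\right) - 3979} = \sqrt{\left(12 - -200000\right) - 3979} = \sqrt{\left(12 + 200000\right) - 3979} = \sqrt{200012 - 3979} = \sqrt{196033}$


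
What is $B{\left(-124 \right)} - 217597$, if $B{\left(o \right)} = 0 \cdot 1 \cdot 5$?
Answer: $-217597$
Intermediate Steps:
$B{\left(o \right)} = 0$ ($B{\left(o \right)} = 0 \cdot 5 = 0$)
$B{\left(-124 \right)} - 217597 = 0 - 217597 = -217597$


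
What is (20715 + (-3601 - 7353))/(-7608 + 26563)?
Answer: 9761/18955 ≈ 0.51496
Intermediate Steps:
(20715 + (-3601 - 7353))/(-7608 + 26563) = (20715 - 10954)/18955 = 9761*(1/18955) = 9761/18955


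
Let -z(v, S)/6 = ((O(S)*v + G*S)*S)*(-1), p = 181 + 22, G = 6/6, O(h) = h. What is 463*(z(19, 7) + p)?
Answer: 2816429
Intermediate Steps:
G = 1 (G = 6*(⅙) = 1)
p = 203
z(v, S) = 6*S*(S + S*v) (z(v, S) = -6*(S*v + 1*S)*S*(-1) = -6*(S*v + S)*S*(-1) = -6*(S + S*v)*S*(-1) = -6*S*(S + S*v)*(-1) = -(-6)*S*(S + S*v) = 6*S*(S + S*v))
463*(z(19, 7) + p) = 463*(6*7²*(1 + 19) + 203) = 463*(6*49*20 + 203) = 463*(5880 + 203) = 463*6083 = 2816429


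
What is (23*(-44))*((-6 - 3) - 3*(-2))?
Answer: 3036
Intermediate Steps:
(23*(-44))*((-6 - 3) - 3*(-2)) = -1012*(-9 + 6) = -1012*(-3) = 3036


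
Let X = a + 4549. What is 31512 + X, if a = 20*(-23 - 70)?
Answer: 34201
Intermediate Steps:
a = -1860 (a = 20*(-93) = -1860)
X = 2689 (X = -1860 + 4549 = 2689)
31512 + X = 31512 + 2689 = 34201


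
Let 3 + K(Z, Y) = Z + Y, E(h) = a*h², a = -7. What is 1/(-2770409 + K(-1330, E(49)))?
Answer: -1/2788549 ≈ -3.5861e-7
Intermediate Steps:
E(h) = -7*h²
K(Z, Y) = -3 + Y + Z (K(Z, Y) = -3 + (Z + Y) = -3 + (Y + Z) = -3 + Y + Z)
1/(-2770409 + K(-1330, E(49))) = 1/(-2770409 + (-3 - 7*49² - 1330)) = 1/(-2770409 + (-3 - 7*2401 - 1330)) = 1/(-2770409 + (-3 - 16807 - 1330)) = 1/(-2770409 - 18140) = 1/(-2788549) = -1/2788549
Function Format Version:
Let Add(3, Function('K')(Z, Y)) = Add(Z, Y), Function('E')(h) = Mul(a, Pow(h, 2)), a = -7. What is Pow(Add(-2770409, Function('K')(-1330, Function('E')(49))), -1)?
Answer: Rational(-1, 2788549) ≈ -3.5861e-7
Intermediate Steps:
Function('E')(h) = Mul(-7, Pow(h, 2))
Function('K')(Z, Y) = Add(-3, Y, Z) (Function('K')(Z, Y) = Add(-3, Add(Z, Y)) = Add(-3, Add(Y, Z)) = Add(-3, Y, Z))
Pow(Add(-2770409, Function('K')(-1330, Function('E')(49))), -1) = Pow(Add(-2770409, Add(-3, Mul(-7, Pow(49, 2)), -1330)), -1) = Pow(Add(-2770409, Add(-3, Mul(-7, 2401), -1330)), -1) = Pow(Add(-2770409, Add(-3, -16807, -1330)), -1) = Pow(Add(-2770409, -18140), -1) = Pow(-2788549, -1) = Rational(-1, 2788549)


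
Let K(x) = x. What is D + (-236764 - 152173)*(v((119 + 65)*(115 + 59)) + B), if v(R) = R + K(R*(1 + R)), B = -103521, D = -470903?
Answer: -398654500793582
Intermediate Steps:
v(R) = R + R*(1 + R)
D + (-236764 - 152173)*(v((119 + 65)*(115 + 59)) + B) = -470903 + (-236764 - 152173)*(((119 + 65)*(115 + 59))*(2 + (119 + 65)*(115 + 59)) - 103521) = -470903 - 388937*((184*174)*(2 + 184*174) - 103521) = -470903 - 388937*(32016*(2 + 32016) - 103521) = -470903 - 388937*(32016*32018 - 103521) = -470903 - 388937*(1025088288 - 103521) = -470903 - 388937*1024984767 = -470903 - 398654500322679 = -398654500793582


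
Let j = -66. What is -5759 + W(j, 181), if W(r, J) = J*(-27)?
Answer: -10646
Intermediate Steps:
W(r, J) = -27*J
-5759 + W(j, 181) = -5759 - 27*181 = -5759 - 4887 = -10646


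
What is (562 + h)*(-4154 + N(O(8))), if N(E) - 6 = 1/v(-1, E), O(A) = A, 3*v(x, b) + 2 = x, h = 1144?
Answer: -7078194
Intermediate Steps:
v(x, b) = -⅔ + x/3
N(E) = 5 (N(E) = 6 + 1/(-⅔ + (⅓)*(-1)) = 6 + 1/(-⅔ - ⅓) = 6 + 1/(-1) = 6 - 1 = 5)
(562 + h)*(-4154 + N(O(8))) = (562 + 1144)*(-4154 + 5) = 1706*(-4149) = -7078194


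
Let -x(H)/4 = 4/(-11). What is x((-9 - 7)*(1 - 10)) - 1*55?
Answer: -589/11 ≈ -53.545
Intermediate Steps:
x(H) = 16/11 (x(H) = -16/(-11) = -16*(-1)/11 = -4*(-4/11) = 16/11)
x((-9 - 7)*(1 - 10)) - 1*55 = 16/11 - 1*55 = 16/11 - 55 = -589/11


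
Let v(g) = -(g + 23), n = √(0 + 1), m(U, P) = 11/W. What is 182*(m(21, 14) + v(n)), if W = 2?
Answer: -3367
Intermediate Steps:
m(U, P) = 11/2
n = 1 (n = √1 = 1)
v(g) = -23 - g (v(g) = -(23 + g) = -23 - g)
182*(m(21, 14) + v(n)) = 182*(11/2 + (-23 - 1*1)) = 182*(11/2 + (-23 - 1)) = 182*(11/2 - 24) = 182*(-37/2) = -3367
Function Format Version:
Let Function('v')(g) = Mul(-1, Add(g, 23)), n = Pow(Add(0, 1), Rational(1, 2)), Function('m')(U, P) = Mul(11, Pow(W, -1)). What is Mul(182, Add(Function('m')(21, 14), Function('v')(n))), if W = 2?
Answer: -3367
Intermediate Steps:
Function('m')(U, P) = Rational(11, 2) (Function('m')(U, P) = Mul(11, Pow(2, -1)) = Mul(11, Rational(1, 2)) = Rational(11, 2))
n = 1 (n = Pow(1, Rational(1, 2)) = 1)
Function('v')(g) = Add(-23, Mul(-1, g)) (Function('v')(g) = Mul(-1, Add(23, g)) = Add(-23, Mul(-1, g)))
Mul(182, Add(Function('m')(21, 14), Function('v')(n))) = Mul(182, Add(Rational(11, 2), Add(-23, Mul(-1, 1)))) = Mul(182, Add(Rational(11, 2), Add(-23, -1))) = Mul(182, Add(Rational(11, 2), -24)) = Mul(182, Rational(-37, 2)) = -3367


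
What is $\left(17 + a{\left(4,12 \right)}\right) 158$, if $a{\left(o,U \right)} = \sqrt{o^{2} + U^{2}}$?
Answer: $2686 + 632 \sqrt{10} \approx 4684.6$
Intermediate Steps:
$a{\left(o,U \right)} = \sqrt{U^{2} + o^{2}}$
$\left(17 + a{\left(4,12 \right)}\right) 158 = \left(17 + \sqrt{12^{2} + 4^{2}}\right) 158 = \left(17 + \sqrt{144 + 16}\right) 158 = \left(17 + \sqrt{160}\right) 158 = \left(17 + 4 \sqrt{10}\right) 158 = 2686 + 632 \sqrt{10}$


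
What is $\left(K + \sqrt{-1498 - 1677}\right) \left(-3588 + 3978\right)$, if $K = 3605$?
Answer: $1405950 + 1950 i \sqrt{127} \approx 1.406 \cdot 10^{6} + 21975.0 i$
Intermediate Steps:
$\left(K + \sqrt{-1498 - 1677}\right) \left(-3588 + 3978\right) = \left(3605 + \sqrt{-1498 - 1677}\right) \left(-3588 + 3978\right) = \left(3605 + \sqrt{-3175}\right) 390 = \left(3605 + 5 i \sqrt{127}\right) 390 = 1405950 + 1950 i \sqrt{127}$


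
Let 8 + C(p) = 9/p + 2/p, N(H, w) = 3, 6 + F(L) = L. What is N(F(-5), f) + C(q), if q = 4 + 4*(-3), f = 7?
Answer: -51/8 ≈ -6.3750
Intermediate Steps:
F(L) = -6 + L
q = -8 (q = 4 - 12 = -8)
C(p) = -8 + 11/p (C(p) = -8 + (9/p + 2/p) = -8 + 11/p)
N(F(-5), f) + C(q) = 3 + (-8 + 11/(-8)) = 3 + (-8 + 11*(-1/8)) = 3 + (-8 - 11/8) = 3 - 75/8 = -51/8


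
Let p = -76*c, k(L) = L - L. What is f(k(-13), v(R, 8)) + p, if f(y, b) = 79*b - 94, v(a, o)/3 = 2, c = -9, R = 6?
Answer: 1064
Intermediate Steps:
v(a, o) = 6 (v(a, o) = 3*2 = 6)
k(L) = 0
f(y, b) = -94 + 79*b
p = 684 (p = -76*(-9) = 684)
f(k(-13), v(R, 8)) + p = (-94 + 79*6) + 684 = (-94 + 474) + 684 = 380 + 684 = 1064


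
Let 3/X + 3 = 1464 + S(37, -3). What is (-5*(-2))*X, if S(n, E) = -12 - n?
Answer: 15/706 ≈ 0.021246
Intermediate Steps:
X = 3/1412 (X = 3/(-3 + (1464 + (-12 - 1*37))) = 3/(-3 + (1464 + (-12 - 37))) = 3/(-3 + (1464 - 49)) = 3/(-3 + 1415) = 3/1412 ≈ 0.0021246)
(-5*(-2))*X = -5*(-2)*(3/1412) = 10*(3/1412) = 15/706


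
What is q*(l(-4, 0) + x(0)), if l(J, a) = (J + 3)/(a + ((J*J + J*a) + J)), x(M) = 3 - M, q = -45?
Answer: -525/4 ≈ -131.25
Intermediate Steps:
l(J, a) = (3 + J)/(J + a + J² + J*a) (l(J, a) = (3 + J)/(a + ((J² + J*a) + J)) = (3 + J)/(a + (J + J² + J*a)) = (3 + J)/(J + a + J² + J*a))
q*(l(-4, 0) + x(0)) = -45*((3 - 4)/(-4 + 0 + (-4)² - 4*0) + (3 - 1*0)) = -45*(-1/(-4 + 0 + 16 + 0) + (3 + 0)) = -45*(-1/12 + 3) = -45*35/12 = -525/4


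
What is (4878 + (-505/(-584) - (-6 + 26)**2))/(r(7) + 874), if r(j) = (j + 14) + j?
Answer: 237787/47888 ≈ 4.9655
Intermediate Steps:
r(j) = 14 + 2*j (r(j) = (14 + j) + j = 14 + 2*j)
(4878 + (-505/(-584) - (-6 + 26)**2))/(r(7) + 874) = (4878 + (-505/(-584) - (-6 + 26)**2))/((14 + 2*7) + 874) = (4878 + (-505*(-1/584) - 1*20**2))/((14 + 14) + 874) = (4878 + (505/584 - 1*400))/(28 + 874) = (4878 + (505/584 - 400))/902 = (4878 - 233095/584)*(1/902) = (2615657/584)*(1/902) = 237787/47888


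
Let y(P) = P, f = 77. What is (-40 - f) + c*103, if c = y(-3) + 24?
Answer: 2046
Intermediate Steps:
c = 21 (c = -3 + 24 = 21)
(-40 - f) + c*103 = (-40 - 1*77) + 21*103 = (-40 - 77) + 2163 = -117 + 2163 = 2046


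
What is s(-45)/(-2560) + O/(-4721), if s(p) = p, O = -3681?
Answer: 1927161/2417152 ≈ 0.79729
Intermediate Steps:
s(-45)/(-2560) + O/(-4721) = -45/(-2560) - 3681/(-4721) = -45*(-1/2560) - 3681*(-1/4721) = 9/512 + 3681/4721 = 1927161/2417152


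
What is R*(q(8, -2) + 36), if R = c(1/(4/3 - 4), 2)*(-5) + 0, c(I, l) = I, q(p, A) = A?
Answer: 255/4 ≈ 63.750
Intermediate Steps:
R = 15/8 (R = -5/(4/3 - 4) + 0 = -5/(-8/3) + 0 = -3/8*(-5) + 0 = 15/8 + 0 = 15/8 ≈ 1.8750)
R*(q(8, -2) + 36) = 15*(-2 + 36)/8 = (15/8)*34 = 255/4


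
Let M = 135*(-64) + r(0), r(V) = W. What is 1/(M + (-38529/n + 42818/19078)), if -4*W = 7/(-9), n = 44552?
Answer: -3824833752/33040543328873 ≈ -0.00011576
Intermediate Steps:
W = 7/36 (W = -7/(4*(-9)) = -7*(-1)/(4*9) = -¼*(-7/9) = 7/36 ≈ 0.19444)
r(V) = 7/36
M = -311033/36 (M = 135*(-64) + 7/36 = -8640 + 7/36 = -311033/36 ≈ -8639.8)
1/(M + (-38529/n + 42818/19078)) = 1/(-311033/36 + (-38529/44552 + 42818/19078)) = 1/(-311033/36 + (-38529*1/44552 + 42818*(1/19078))) = 1/(-311033/36 + (-38529/44552 + 21409/9539)) = 1/(-311033/36 + 586285637/424981528) = 1/(-33040543328873/3824833752) = -3824833752/33040543328873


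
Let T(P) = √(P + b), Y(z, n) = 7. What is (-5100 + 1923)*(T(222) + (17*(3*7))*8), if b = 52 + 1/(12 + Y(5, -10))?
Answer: -9073512 - 3177*√98933/19 ≈ -9.1261e+6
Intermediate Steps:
b = 989/19 (b = 52 + 1/(12 + 7) = 52 + 1/19 = 989/19 ≈ 52.053)
T(P) = √(989/19 + P) (T(P) = √(P + 989/19) = √(989/19 + P))
(-5100 + 1923)*(T(222) + (17*(3*7))*8) = (-5100 + 1923)*(√(18791 + 361*222)/19 + (17*(3*7))*8) = -3177*(√(18791 + 80142)/19 + (17*21)*8) = -3177*(√98933/19 + 357*8) = -3177*(√98933/19 + 2856) = -3177*(2856 + √98933/19) = -9073512 - 3177*√98933/19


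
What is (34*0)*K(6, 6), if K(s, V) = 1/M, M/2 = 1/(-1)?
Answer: 0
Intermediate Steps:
M = -2 (M = 2*(1/(-1)) = 2*(1*(-1)) = 2*(-1) = -2)
K(s, V) = -½ (K(s, V) = 1/(-2) = -½)
(34*0)*K(6, 6) = (34*0)*(-½) = 0*(-½) = 0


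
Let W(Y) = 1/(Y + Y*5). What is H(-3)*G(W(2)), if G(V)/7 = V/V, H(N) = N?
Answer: -21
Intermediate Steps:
W(Y) = 1/(6*Y) (W(Y) = 1/(Y + 5*Y) = 1/(6*Y))
G(V) = 7 (G(V) = 7*(V/V) = 7*1 = 7)
H(-3)*G(W(2)) = -3*7 = -21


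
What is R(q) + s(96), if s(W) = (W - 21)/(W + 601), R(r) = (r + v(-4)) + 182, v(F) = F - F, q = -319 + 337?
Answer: 139475/697 ≈ 200.11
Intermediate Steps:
q = 18
v(F) = 0
R(r) = 182 + r (R(r) = (r + 0) + 182 = r + 182 = 182 + r)
s(W) = (-21 + W)/(601 + W)
R(q) + s(96) = (182 + 18) + (-21 + 96)/(601 + 96) = 200 + 75/697 = 139475/697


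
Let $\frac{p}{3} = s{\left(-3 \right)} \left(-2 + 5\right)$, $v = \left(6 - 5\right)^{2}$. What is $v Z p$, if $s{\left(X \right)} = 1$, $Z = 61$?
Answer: $549$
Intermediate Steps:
$v = 1$ ($v = 1^{2} = 1$)
$p = 9$ ($p = 3 \cdot 1 \left(-2 + 5\right) = 3 \cdot 1 \cdot 3 = 3 \cdot 3 = 9$)
$v Z p = 1 \cdot 61 \cdot 9 = 61 \cdot 9 = 549$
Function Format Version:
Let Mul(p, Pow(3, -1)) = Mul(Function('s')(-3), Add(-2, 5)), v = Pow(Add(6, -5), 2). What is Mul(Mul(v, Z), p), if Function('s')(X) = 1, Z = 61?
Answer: 549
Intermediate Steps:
v = 1 (v = Pow(1, 2) = 1)
p = 9 (p = Mul(3, Mul(1, Add(-2, 5))) = Mul(3, Mul(1, 3)) = Mul(3, 3) = 9)
Mul(Mul(v, Z), p) = Mul(Mul(1, 61), 9) = Mul(61, 9) = 549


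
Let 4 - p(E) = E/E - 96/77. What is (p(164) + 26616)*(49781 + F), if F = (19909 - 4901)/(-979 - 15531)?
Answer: 842316999299109/635635 ≈ 1.3252e+9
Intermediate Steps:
p(E) = 327/77 (p(E) = 4 - (E/E - 96/77) = 4 - (1 - 96*1/77) = 4 - (1 - 96/77) = 4 - 1*(-19/77) = 4 + 19/77 = 327/77)
F = -7504/8255 (F = 15008/(-16510) = 15008*(-1/16510) = -7504/8255 ≈ -0.90903)
(p(164) + 26616)*(49781 + F) = (327/77 + 26616)*(49781 - 7504/8255) = (2049759/77)*(410934651/8255) = 842316999299109/635635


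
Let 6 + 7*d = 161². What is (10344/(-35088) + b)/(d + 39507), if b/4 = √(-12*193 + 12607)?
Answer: -3017/442202368 + 7*√10291/75616 ≈ 0.0093842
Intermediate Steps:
b = 4*√10291 (b = 4*√(-12*193 + 12607) = 4*√(-2316 + 12607) = 4*√10291 ≈ 405.78)
d = 25915/7 (d = -6/7 + (⅐)*161² = -6/7 + (⅐)*25921 = -6/7 + 3703 = 25915/7 ≈ 3702.1)
(10344/(-35088) + b)/(d + 39507) = (10344/(-35088) + 4*√10291)/(25915/7 + 39507) = (10344*(-1/35088) + 4*√10291)/(302464/7) = (-431/1462 + 4*√10291)*(7/302464) = -3017/442202368 + 7*√10291/75616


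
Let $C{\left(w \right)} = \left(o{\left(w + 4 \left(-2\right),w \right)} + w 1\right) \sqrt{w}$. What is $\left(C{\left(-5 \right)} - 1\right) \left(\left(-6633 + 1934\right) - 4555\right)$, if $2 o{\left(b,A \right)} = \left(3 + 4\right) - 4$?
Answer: $9254 + 32389 i \sqrt{5} \approx 9254.0 + 72424.0 i$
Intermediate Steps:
$o{\left(b,A \right)} = \frac{3}{2}$ ($o{\left(b,A \right)} = \frac{\left(3 + 4\right) - 4}{2} = \frac{7 - 4}{2} = \frac{1}{2} \cdot 3 = \frac{3}{2}$)
$C{\left(w \right)} = \sqrt{w} \left(\frac{3}{2} + w\right)$ ($C{\left(w \right)} = \left(\frac{3}{2} + w 1\right) \sqrt{w} = \left(\frac{3}{2} + w\right) \sqrt{w} = \sqrt{w} \left(\frac{3}{2} + w\right)$)
$\left(C{\left(-5 \right)} - 1\right) \left(\left(-6633 + 1934\right) - 4555\right) = \left(\sqrt{-5} \left(\frac{3}{2} - 5\right) - 1\right) \left(\left(-6633 + 1934\right) - 4555\right) = \left(i \sqrt{5} \left(- \frac{7}{2}\right) - 1\right) \left(-4699 - 4555\right) = \left(- \frac{7 i \sqrt{5}}{2} - 1\right) \left(-9254\right) = \left(-1 - \frac{7 i \sqrt{5}}{2}\right) \left(-9254\right) = 9254 + 32389 i \sqrt{5}$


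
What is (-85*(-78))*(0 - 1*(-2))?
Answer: 13260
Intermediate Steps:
(-85*(-78))*(0 - 1*(-2)) = 6630*(0 + 2) = 6630*2 = 13260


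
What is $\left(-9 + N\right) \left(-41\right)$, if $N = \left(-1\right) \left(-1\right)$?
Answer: $328$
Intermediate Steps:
$N = 1$
$\left(-9 + N\right) \left(-41\right) = \left(-9 + 1\right) \left(-41\right) = \left(-8\right) \left(-41\right) = 328$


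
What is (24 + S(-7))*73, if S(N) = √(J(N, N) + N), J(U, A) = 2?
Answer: 1752 + 73*I*√5 ≈ 1752.0 + 163.23*I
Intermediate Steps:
S(N) = √(2 + N)
(24 + S(-7))*73 = (24 + √(2 - 7))*73 = (24 + √(-5))*73 = (24 + I*√5)*73 = 1752 + 73*I*√5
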